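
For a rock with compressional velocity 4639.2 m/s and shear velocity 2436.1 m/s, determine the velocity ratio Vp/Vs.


Vp/Vs = 4639.2 / 2436.1
= 1.9044

1.9044


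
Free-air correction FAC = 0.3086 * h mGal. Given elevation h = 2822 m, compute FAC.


FAC = 0.3086 * h
= 0.3086 * 2822
= 870.8692 mGal

870.8692


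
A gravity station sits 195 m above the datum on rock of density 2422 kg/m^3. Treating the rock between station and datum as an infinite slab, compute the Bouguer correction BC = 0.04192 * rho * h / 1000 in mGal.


BC = 0.04192 * rho * h / 1000
= 0.04192 * 2422 * 195 / 1000
= 19.7984 mGal

19.7984


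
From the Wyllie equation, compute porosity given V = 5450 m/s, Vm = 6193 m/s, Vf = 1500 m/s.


1/V - 1/Vm = 1/5450 - 1/6193 = 2.201e-05
1/Vf - 1/Vm = 1/1500 - 1/6193 = 0.00050519
phi = 2.201e-05 / 0.00050519 = 0.0436

0.0436


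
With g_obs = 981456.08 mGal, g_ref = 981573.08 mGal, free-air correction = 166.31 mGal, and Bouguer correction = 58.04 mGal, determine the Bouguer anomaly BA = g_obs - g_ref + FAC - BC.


BA = g_obs - g_ref + FAC - BC
= 981456.08 - 981573.08 + 166.31 - 58.04
= -8.73 mGal

-8.73


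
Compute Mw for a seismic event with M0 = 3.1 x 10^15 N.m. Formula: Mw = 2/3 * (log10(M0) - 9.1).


log10(M0) = log10(3.1 x 10^15) = 15.4914
Mw = 2/3 * (15.4914 - 9.1)
= 2/3 * 6.3914
= 4.26

4.26


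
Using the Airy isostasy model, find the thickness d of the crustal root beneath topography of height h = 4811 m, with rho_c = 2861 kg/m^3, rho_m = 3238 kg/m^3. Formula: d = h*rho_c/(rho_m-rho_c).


rho_m - rho_c = 3238 - 2861 = 377
d = 4811 * 2861 / 377
= 13764271 / 377
= 36510.0 m

36510.0


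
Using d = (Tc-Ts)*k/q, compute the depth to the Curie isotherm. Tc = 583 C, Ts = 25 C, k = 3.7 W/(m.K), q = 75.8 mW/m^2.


T_Curie - T_surf = 583 - 25 = 558 C
Convert q to W/m^2: 75.8 mW/m^2 = 0.0758 W/m^2
d = 558 * 3.7 / 0.0758 = 27237.47 m

27237.47


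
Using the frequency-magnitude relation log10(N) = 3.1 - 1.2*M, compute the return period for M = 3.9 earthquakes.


log10(N) = 3.1 - 1.2*3.9 = -1.58
N = 10^-1.58 = 0.026303
T = 1/N = 1/0.026303 = 38.0189 years

38.0189


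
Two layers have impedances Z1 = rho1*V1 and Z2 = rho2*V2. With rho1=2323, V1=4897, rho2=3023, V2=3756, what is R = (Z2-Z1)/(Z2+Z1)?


Z1 = 2323 * 4897 = 11375731
Z2 = 3023 * 3756 = 11354388
R = (11354388 - 11375731) / (11354388 + 11375731) = -21343 / 22730119 = -0.0009

-9.000000e-04


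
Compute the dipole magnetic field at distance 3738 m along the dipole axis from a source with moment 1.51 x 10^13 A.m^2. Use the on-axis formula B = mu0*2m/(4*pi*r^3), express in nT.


m = 1.51 x 10^13 = 15100000000000 A.m^2
2m = 30200000000000 A.m^2
r^3 = 3738^3 = 52229743272
B = (4pi*10^-7) * 30200000000000 / (4*pi * 52229743272) * 1e9
= 37950439.255365 / 656338311048.78 * 1e9
= 57821.4598 nT

57821.4598


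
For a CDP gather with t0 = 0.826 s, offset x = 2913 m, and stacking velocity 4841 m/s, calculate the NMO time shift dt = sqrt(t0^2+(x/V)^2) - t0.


x/Vnmo = 2913/4841 = 0.601735
(x/Vnmo)^2 = 0.362085
t0^2 = 0.682276
sqrt(0.682276 + 0.362085) = 1.02194
dt = 1.02194 - 0.826 = 0.19594

0.19594


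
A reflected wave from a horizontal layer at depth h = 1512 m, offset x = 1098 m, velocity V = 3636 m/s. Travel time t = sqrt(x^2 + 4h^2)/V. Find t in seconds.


x^2 + 4h^2 = 1098^2 + 4*1512^2 = 1205604 + 9144576 = 10350180
sqrt(10350180) = 3217.1696
t = 3217.1696 / 3636 = 0.8848 s

0.8848


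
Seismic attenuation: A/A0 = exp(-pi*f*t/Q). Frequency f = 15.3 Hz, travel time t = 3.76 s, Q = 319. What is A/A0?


pi*f*t/Q = pi*15.3*3.76/319 = 0.56655
A/A0 = exp(-0.56655) = 0.56748

0.56748


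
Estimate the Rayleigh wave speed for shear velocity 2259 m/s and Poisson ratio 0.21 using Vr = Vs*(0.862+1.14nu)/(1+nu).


Numerator factor = 0.862 + 1.14*0.21 = 1.1014
Denominator = 1 + 0.21 = 1.21
Vr = 2259 * 1.1014 / 1.21 = 2056.25 m/s

2056.25


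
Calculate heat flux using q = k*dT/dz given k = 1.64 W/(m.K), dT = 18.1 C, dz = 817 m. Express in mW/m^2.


q = k * dT / dz * 1000
= 1.64 * 18.1 / 817 * 1000
= 0.036333 * 1000
= 36.3329 mW/m^2

36.3329


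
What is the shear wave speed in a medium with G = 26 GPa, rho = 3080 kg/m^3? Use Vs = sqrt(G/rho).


Convert G to Pa: G = 26e9 Pa
Compute G/rho = 26e9 / 3080 = 8441558.4416
Vs = sqrt(8441558.4416) = 2905.44 m/s

2905.44


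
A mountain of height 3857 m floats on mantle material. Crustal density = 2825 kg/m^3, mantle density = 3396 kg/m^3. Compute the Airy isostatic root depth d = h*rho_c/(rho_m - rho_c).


rho_m - rho_c = 3396 - 2825 = 571
d = 3857 * 2825 / 571
= 10896025 / 571
= 19082.36 m

19082.36


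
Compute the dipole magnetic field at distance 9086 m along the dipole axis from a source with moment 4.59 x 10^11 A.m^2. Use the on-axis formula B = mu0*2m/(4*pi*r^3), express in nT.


m = 4.59 x 10^11 = 459000000000 A.m^2
2m = 918000000000 A.m^2
r^3 = 9086^3 = 750098328056
B = (4pi*10^-7) * 918000000000 / (4*pi * 750098328056) * 1e9
= 1153592.822398 / 9426013587562.87 * 1e9
= 122.384 nT

122.384


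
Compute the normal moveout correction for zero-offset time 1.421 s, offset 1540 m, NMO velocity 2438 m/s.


x/Vnmo = 1540/2438 = 0.631665
(x/Vnmo)^2 = 0.399001
t0^2 = 2.019241
sqrt(2.019241 + 0.399001) = 1.55507
dt = 1.55507 - 1.421 = 0.13407

0.13407


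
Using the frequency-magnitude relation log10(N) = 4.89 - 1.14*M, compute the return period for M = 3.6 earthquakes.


log10(N) = 4.89 - 1.14*3.6 = 0.786
N = 10^0.786 = 6.10942
T = 1/N = 1/6.10942 = 0.1637 years

0.1637


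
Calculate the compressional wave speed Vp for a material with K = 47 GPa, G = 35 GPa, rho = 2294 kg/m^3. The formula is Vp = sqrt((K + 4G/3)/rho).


First compute the effective modulus:
K + 4G/3 = 47e9 + 4*35e9/3 = 93666666666.67 Pa
Then divide by density:
93666666666.67 / 2294 = 40831153.7344 Pa/(kg/m^3)
Take the square root:
Vp = sqrt(40831153.7344) = 6389.93 m/s

6389.93


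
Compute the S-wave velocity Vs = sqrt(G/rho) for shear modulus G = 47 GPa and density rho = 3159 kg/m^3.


Convert G to Pa: G = 47e9 Pa
Compute G/rho = 47e9 / 3159 = 14878125.9892
Vs = sqrt(14878125.9892) = 3857.22 m/s

3857.22


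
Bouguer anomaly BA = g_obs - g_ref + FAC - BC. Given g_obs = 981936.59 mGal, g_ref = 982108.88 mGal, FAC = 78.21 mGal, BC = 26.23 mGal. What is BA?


BA = g_obs - g_ref + FAC - BC
= 981936.59 - 982108.88 + 78.21 - 26.23
= -120.31 mGal

-120.31


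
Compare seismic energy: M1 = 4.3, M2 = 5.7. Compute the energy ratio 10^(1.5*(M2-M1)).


M2 - M1 = 5.7 - 4.3 = 1.4
1.5 * 1.4 = 2.1
ratio = 10^2.1 = 125.89

125.89


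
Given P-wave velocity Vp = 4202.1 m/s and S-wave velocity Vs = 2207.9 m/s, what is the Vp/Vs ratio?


Vp/Vs = 4202.1 / 2207.9
= 1.9032

1.9032


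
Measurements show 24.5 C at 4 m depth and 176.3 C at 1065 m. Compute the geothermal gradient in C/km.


dT = 176.3 - 24.5 = 151.8 C
dz = 1065 - 4 = 1061 m
gradient = dT/dz * 1000 = 151.8/1061 * 1000 = 143.0726 C/km

143.0726


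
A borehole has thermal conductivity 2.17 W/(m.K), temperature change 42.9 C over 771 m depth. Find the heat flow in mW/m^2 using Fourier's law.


q = k * dT / dz * 1000
= 2.17 * 42.9 / 771 * 1000
= 0.120743 * 1000
= 120.7432 mW/m^2

120.7432


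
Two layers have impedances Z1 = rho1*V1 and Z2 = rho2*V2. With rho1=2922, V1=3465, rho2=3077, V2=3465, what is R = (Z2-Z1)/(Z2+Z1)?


Z1 = 2922 * 3465 = 10124730
Z2 = 3077 * 3465 = 10661805
R = (10661805 - 10124730) / (10661805 + 10124730) = 537075 / 20786535 = 0.0258

0.0258


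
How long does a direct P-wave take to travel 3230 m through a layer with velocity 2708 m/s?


t = x / V
= 3230 / 2708
= 1.1928 s

1.1928


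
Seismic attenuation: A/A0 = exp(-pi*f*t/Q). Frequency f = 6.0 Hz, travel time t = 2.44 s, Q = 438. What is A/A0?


pi*f*t/Q = pi*6.0*2.44/438 = 0.105007
A/A0 = exp(-0.105007) = 0.900319

0.900319


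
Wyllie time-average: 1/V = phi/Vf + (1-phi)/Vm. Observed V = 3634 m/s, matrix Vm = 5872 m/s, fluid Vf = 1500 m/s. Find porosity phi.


1/V - 1/Vm = 1/3634 - 1/5872 = 0.00010488
1/Vf - 1/Vm = 1/1500 - 1/5872 = 0.00049637
phi = 0.00010488 / 0.00049637 = 0.2113

0.2113


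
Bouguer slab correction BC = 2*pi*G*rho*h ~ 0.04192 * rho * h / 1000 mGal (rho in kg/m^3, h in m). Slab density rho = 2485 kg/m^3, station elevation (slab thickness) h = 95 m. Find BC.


BC = 0.04192 * rho * h / 1000
= 0.04192 * 2485 * 95 / 1000
= 9.8963 mGal

9.8963


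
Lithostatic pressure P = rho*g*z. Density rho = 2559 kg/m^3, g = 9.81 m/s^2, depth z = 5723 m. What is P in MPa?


P = rho * g * z / 1e6
= 2559 * 9.81 * 5723 / 1e6
= 143668990.17 / 1e6
= 143.669 MPa

143.669


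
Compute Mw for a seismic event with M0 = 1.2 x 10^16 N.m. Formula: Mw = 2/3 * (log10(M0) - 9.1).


log10(M0) = log10(1.2 x 10^16) = 16.0792
Mw = 2/3 * (16.0792 - 9.1)
= 2/3 * 6.9792
= 4.65

4.65


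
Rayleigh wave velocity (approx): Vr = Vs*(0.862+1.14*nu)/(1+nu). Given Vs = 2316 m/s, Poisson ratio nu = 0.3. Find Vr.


Numerator factor = 0.862 + 1.14*0.3 = 1.204
Denominator = 1 + 0.3 = 1.3
Vr = 2316 * 1.204 / 1.3 = 2144.97 m/s

2144.97


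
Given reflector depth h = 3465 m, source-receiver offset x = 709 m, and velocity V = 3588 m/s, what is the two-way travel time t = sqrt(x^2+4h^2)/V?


x^2 + 4h^2 = 709^2 + 4*3465^2 = 502681 + 48024900 = 48527581
sqrt(48527581) = 6966.1741
t = 6966.1741 / 3588 = 1.9415 s

1.9415


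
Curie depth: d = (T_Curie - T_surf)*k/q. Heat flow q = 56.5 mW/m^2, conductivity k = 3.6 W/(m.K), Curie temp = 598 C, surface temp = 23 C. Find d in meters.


T_Curie - T_surf = 598 - 23 = 575 C
Convert q to W/m^2: 56.5 mW/m^2 = 0.0565 W/m^2
d = 575 * 3.6 / 0.0565 = 36637.17 m

36637.17


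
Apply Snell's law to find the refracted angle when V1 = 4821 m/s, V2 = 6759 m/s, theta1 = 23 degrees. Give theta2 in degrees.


sin(theta1) = sin(23 deg) = 0.390731
sin(theta2) = V2/V1 * sin(theta1) = 6759/4821 * 0.390731 = 0.547802
theta2 = arcsin(0.547802) = 33.2163 degrees

33.2163


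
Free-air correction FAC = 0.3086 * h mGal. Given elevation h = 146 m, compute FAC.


FAC = 0.3086 * h
= 0.3086 * 146
= 45.0556 mGal

45.0556


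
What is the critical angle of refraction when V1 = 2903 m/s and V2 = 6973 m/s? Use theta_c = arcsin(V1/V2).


V1/V2 = 2903/6973 = 0.41632
theta_c = arcsin(0.41632) = 24.6025 degrees

24.6025


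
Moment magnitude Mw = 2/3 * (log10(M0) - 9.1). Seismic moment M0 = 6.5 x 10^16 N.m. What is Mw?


log10(M0) = log10(6.5 x 10^16) = 16.8129
Mw = 2/3 * (16.8129 - 9.1)
= 2/3 * 7.7129
= 5.14

5.14


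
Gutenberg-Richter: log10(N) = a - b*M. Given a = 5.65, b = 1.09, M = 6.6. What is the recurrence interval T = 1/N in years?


log10(N) = 5.65 - 1.09*6.6 = -1.544
N = 10^-1.544 = 0.028576
T = 1/N = 1/0.028576 = 34.9945 years

34.9945


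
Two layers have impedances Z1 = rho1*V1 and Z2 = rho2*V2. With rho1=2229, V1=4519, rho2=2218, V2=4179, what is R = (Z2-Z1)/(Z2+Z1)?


Z1 = 2229 * 4519 = 10072851
Z2 = 2218 * 4179 = 9269022
R = (9269022 - 10072851) / (9269022 + 10072851) = -803829 / 19341873 = -0.0416

-0.0416


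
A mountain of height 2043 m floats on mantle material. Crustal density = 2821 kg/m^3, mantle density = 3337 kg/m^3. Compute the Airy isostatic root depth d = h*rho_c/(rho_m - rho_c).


rho_m - rho_c = 3337 - 2821 = 516
d = 2043 * 2821 / 516
= 5763303 / 516
= 11169.19 m

11169.19


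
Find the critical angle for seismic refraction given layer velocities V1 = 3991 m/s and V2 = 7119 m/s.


V1/V2 = 3991/7119 = 0.560612
theta_c = arcsin(0.560612) = 34.0982 degrees

34.0982


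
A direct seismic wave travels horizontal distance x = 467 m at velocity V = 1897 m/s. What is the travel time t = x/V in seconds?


t = x / V
= 467 / 1897
= 0.2462 s

0.2462


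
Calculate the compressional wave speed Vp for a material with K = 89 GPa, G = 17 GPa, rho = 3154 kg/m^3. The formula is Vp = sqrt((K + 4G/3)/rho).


First compute the effective modulus:
K + 4G/3 = 89e9 + 4*17e9/3 = 111666666666.67 Pa
Then divide by density:
111666666666.67 / 3154 = 35404777.0027 Pa/(kg/m^3)
Take the square root:
Vp = sqrt(35404777.0027) = 5950.19 m/s

5950.19


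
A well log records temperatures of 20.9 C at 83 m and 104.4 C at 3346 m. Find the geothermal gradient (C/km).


dT = 104.4 - 20.9 = 83.5 C
dz = 3346 - 83 = 3263 m
gradient = dT/dz * 1000 = 83.5/3263 * 1000 = 25.5899 C/km

25.5899


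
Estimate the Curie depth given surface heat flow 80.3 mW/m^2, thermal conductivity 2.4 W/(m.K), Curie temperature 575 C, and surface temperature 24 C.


T_Curie - T_surf = 575 - 24 = 551 C
Convert q to W/m^2: 80.3 mW/m^2 = 0.0803 W/m^2
d = 551 * 2.4 / 0.0803 = 16468.24 m

16468.24


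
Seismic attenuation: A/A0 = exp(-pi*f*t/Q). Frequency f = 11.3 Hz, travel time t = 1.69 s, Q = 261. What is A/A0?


pi*f*t/Q = pi*11.3*1.69/261 = 0.229866
A/A0 = exp(-0.229866) = 0.79464

0.79464


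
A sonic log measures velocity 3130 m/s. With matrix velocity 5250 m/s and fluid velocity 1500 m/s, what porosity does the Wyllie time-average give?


1/V - 1/Vm = 1/3130 - 1/5250 = 0.00012901
1/Vf - 1/Vm = 1/1500 - 1/5250 = 0.00047619
phi = 0.00012901 / 0.00047619 = 0.2709

0.2709


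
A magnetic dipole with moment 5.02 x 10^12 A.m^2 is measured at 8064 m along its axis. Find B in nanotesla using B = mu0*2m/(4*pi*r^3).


m = 5.02 x 10^12 = 5020000000000 A.m^2
2m = 10040000000000 A.m^2
r^3 = 8064^3 = 524386566144
B = (4pi*10^-7) * 10040000000000 / (4*pi * 524386566144) * 1e9
= 12616636.096817 / 6589635935356.67 * 1e9
= 1914.6181 nT

1914.6181


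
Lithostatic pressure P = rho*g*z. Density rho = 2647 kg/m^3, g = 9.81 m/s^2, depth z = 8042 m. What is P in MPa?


P = rho * g * z / 1e6
= 2647 * 9.81 * 8042 / 1e6
= 208827176.94 / 1e6
= 208.8272 MPa

208.8272


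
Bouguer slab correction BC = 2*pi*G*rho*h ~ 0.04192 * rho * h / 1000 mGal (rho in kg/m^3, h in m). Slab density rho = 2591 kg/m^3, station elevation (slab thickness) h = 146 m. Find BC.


BC = 0.04192 * rho * h / 1000
= 0.04192 * 2591 * 146 / 1000
= 15.8577 mGal

15.8577


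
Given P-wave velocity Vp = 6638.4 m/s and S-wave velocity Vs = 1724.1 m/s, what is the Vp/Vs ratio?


Vp/Vs = 6638.4 / 1724.1
= 3.8504

3.8504


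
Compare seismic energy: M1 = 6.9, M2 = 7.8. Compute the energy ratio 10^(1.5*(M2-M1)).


M2 - M1 = 7.8 - 6.9 = 0.9
1.5 * 0.9 = 1.35
ratio = 10^1.35 = 22.39

22.39


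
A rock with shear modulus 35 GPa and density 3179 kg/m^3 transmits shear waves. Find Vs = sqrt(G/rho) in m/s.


Convert G to Pa: G = 35e9 Pa
Compute G/rho = 35e9 / 3179 = 11009751.4942
Vs = sqrt(11009751.4942) = 3318.09 m/s

3318.09


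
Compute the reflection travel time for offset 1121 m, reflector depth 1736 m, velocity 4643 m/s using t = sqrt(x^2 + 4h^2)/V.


x^2 + 4h^2 = 1121^2 + 4*1736^2 = 1256641 + 12054784 = 13311425
sqrt(13311425) = 3648.4826
t = 3648.4826 / 4643 = 0.7858 s

0.7858


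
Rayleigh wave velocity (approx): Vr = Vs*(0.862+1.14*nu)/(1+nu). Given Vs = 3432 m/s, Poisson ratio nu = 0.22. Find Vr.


Numerator factor = 0.862 + 1.14*0.22 = 1.1128
Denominator = 1 + 0.22 = 1.22
Vr = 3432 * 1.1128 / 1.22 = 3130.43 m/s

3130.43


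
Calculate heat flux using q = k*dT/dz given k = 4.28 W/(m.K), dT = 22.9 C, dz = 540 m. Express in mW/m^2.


q = k * dT / dz * 1000
= 4.28 * 22.9 / 540 * 1000
= 0.181504 * 1000
= 181.5037 mW/m^2

181.5037


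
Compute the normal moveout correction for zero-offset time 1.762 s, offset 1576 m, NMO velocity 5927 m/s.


x/Vnmo = 1576/5927 = 0.265902
(x/Vnmo)^2 = 0.070704
t0^2 = 3.104644
sqrt(3.104644 + 0.070704) = 1.781951
dt = 1.781951 - 1.762 = 0.019951

0.019951


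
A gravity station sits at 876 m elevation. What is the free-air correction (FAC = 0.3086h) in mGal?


FAC = 0.3086 * h
= 0.3086 * 876
= 270.3336 mGal

270.3336


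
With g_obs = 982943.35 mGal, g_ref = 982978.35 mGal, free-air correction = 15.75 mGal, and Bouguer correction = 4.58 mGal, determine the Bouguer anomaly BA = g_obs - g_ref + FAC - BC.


BA = g_obs - g_ref + FAC - BC
= 982943.35 - 982978.35 + 15.75 - 4.58
= -23.83 mGal

-23.83


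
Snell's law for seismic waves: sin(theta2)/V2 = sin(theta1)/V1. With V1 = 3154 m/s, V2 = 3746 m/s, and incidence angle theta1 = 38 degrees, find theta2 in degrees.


sin(theta1) = sin(38 deg) = 0.615661
sin(theta2) = V2/V1 * sin(theta1) = 3746/3154 * 0.615661 = 0.73122
theta2 = arcsin(0.73122) = 46.9888 degrees

46.9888


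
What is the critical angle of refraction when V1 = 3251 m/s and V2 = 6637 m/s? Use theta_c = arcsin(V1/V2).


V1/V2 = 3251/6637 = 0.48983
theta_c = arcsin(0.48983) = 29.3294 degrees

29.3294


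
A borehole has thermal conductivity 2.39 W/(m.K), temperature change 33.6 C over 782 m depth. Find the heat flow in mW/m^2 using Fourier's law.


q = k * dT / dz * 1000
= 2.39 * 33.6 / 782 * 1000
= 0.102691 * 1000
= 102.6905 mW/m^2

102.6905


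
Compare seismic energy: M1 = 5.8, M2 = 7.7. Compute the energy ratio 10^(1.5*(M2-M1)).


M2 - M1 = 7.7 - 5.8 = 1.9
1.5 * 1.9 = 2.85
ratio = 10^2.85 = 707.95

707.95


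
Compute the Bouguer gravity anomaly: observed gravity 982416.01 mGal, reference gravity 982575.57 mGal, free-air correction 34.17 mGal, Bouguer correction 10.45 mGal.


BA = g_obs - g_ref + FAC - BC
= 982416.01 - 982575.57 + 34.17 - 10.45
= -135.84 mGal

-135.84


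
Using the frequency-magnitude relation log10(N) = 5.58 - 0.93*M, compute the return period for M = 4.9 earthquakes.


log10(N) = 5.58 - 0.93*4.9 = 1.023
N = 10^1.023 = 10.543869
T = 1/N = 1/10.543869 = 0.0948 years

0.0948


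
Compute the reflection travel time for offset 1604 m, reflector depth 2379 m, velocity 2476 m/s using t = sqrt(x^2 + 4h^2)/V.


x^2 + 4h^2 = 1604^2 + 4*2379^2 = 2572816 + 22638564 = 25211380
sqrt(25211380) = 5021.0935
t = 5021.0935 / 2476 = 2.0279 s

2.0279


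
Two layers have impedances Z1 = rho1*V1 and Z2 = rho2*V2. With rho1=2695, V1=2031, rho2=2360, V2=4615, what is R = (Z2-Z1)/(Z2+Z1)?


Z1 = 2695 * 2031 = 5473545
Z2 = 2360 * 4615 = 10891400
R = (10891400 - 5473545) / (10891400 + 5473545) = 5417855 / 16364945 = 0.3311

0.3311


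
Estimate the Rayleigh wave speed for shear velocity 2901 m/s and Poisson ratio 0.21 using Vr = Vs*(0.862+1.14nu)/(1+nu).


Numerator factor = 0.862 + 1.14*0.21 = 1.1014
Denominator = 1 + 0.21 = 1.21
Vr = 2901 * 1.1014 / 1.21 = 2640.63 m/s

2640.63


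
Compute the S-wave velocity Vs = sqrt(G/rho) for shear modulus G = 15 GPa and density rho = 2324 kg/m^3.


Convert G to Pa: G = 15e9 Pa
Compute G/rho = 15e9 / 2324 = 6454388.9845
Vs = sqrt(6454388.9845) = 2540.55 m/s

2540.55


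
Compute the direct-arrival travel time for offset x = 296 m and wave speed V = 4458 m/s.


t = x / V
= 296 / 4458
= 0.0664 s

0.0664


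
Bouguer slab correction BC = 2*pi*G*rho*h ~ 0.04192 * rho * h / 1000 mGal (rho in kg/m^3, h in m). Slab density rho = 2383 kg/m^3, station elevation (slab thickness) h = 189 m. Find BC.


BC = 0.04192 * rho * h / 1000
= 0.04192 * 2383 * 189 / 1000
= 18.8802 mGal

18.8802


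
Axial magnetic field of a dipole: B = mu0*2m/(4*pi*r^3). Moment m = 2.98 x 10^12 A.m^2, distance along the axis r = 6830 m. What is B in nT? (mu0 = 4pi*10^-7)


m = 2.98 x 10^12 = 2980000000000 A.m^2
2m = 5960000000000 A.m^2
r^3 = 6830^3 = 318611987000
B = (4pi*10^-7) * 5960000000000 / (4*pi * 318611987000) * 1e9
= 7489556.886158 / 4003796310819.39 * 1e9
= 1870.6139 nT

1870.6139


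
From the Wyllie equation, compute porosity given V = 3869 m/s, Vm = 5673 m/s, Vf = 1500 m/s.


1/V - 1/Vm = 1/3869 - 1/5673 = 8.219e-05
1/Vf - 1/Vm = 1/1500 - 1/5673 = 0.00049039
phi = 8.219e-05 / 0.00049039 = 0.1676

0.1676


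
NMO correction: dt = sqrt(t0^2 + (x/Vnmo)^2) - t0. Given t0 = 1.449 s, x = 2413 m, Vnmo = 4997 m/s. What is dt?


x/Vnmo = 2413/4997 = 0.48289
(x/Vnmo)^2 = 0.233182
t0^2 = 2.099601
sqrt(2.099601 + 0.233182) = 1.527345
dt = 1.527345 - 1.449 = 0.078345

0.078345


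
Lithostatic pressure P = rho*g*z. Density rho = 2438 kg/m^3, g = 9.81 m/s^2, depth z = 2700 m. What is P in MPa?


P = rho * g * z / 1e6
= 2438 * 9.81 * 2700 / 1e6
= 64575306.0 / 1e6
= 64.5753 MPa

64.5753


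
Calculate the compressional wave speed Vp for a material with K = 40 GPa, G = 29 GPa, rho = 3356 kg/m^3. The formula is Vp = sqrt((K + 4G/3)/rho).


First compute the effective modulus:
K + 4G/3 = 40e9 + 4*29e9/3 = 78666666666.67 Pa
Then divide by density:
78666666666.67 / 3356 = 23440603.8935 Pa/(kg/m^3)
Take the square root:
Vp = sqrt(23440603.8935) = 4841.55 m/s

4841.55


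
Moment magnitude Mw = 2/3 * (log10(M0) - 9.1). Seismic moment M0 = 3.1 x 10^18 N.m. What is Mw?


log10(M0) = log10(3.1 x 10^18) = 18.4914
Mw = 2/3 * (18.4914 - 9.1)
= 2/3 * 9.3914
= 6.26

6.26


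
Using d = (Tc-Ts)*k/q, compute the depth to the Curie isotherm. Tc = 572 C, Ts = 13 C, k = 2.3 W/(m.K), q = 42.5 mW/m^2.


T_Curie - T_surf = 572 - 13 = 559 C
Convert q to W/m^2: 42.5 mW/m^2 = 0.0425 W/m^2
d = 559 * 2.3 / 0.0425 = 30251.76 m

30251.76


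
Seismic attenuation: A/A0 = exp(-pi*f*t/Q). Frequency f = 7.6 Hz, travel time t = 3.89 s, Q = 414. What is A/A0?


pi*f*t/Q = pi*7.6*3.89/414 = 0.224343
A/A0 = exp(-0.224343) = 0.799041

0.799041


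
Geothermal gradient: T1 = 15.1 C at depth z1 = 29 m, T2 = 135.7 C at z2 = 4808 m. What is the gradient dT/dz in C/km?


dT = 135.7 - 15.1 = 120.6 C
dz = 4808 - 29 = 4779 m
gradient = dT/dz * 1000 = 120.6/4779 * 1000 = 25.2354 C/km

25.2354


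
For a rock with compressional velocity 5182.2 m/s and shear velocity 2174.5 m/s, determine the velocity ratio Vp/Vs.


Vp/Vs = 5182.2 / 2174.5
= 2.3832

2.3832


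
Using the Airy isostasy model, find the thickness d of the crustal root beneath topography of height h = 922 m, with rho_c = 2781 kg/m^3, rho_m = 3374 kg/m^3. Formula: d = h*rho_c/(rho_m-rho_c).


rho_m - rho_c = 3374 - 2781 = 593
d = 922 * 2781 / 593
= 2564082 / 593
= 4323.92 m

4323.92


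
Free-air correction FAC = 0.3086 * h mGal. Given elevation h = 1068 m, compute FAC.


FAC = 0.3086 * h
= 0.3086 * 1068
= 329.5848 mGal

329.5848


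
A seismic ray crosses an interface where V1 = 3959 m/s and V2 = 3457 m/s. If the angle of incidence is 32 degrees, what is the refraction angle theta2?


sin(theta1) = sin(32 deg) = 0.529919
sin(theta2) = V2/V1 * sin(theta1) = 3457/3959 * 0.529919 = 0.462726
theta2 = arcsin(0.462726) = 27.5631 degrees

27.5631


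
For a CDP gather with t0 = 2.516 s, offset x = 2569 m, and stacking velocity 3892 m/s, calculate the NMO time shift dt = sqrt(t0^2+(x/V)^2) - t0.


x/Vnmo = 2569/3892 = 0.660072
(x/Vnmo)^2 = 0.435695
t0^2 = 6.330256
sqrt(6.330256 + 0.435695) = 2.601144
dt = 2.601144 - 2.516 = 0.085144

0.085144


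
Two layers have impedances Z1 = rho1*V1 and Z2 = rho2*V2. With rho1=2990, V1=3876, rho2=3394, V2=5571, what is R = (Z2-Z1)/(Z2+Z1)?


Z1 = 2990 * 3876 = 11589240
Z2 = 3394 * 5571 = 18907974
R = (18907974 - 11589240) / (18907974 + 11589240) = 7318734 / 30497214 = 0.24

0.24


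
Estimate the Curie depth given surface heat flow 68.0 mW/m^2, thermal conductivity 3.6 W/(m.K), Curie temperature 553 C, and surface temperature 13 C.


T_Curie - T_surf = 553 - 13 = 540 C
Convert q to W/m^2: 68.0 mW/m^2 = 0.068 W/m^2
d = 540 * 3.6 / 0.068 = 28588.24 m

28588.24


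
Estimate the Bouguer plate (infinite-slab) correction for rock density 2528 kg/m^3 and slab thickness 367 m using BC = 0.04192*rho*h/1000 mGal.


BC = 0.04192 * rho * h / 1000
= 0.04192 * 2528 * 367 / 1000
= 38.8924 mGal

38.8924


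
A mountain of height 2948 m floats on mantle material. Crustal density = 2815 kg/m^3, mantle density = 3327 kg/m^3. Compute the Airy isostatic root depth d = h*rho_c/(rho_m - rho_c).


rho_m - rho_c = 3327 - 2815 = 512
d = 2948 * 2815 / 512
= 8298620 / 512
= 16208.24 m

16208.24


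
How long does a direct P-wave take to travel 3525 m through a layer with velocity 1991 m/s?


t = x / V
= 3525 / 1991
= 1.7705 s

1.7705


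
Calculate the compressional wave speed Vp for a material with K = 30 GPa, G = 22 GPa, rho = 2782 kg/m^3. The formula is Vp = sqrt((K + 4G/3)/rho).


First compute the effective modulus:
K + 4G/3 = 30e9 + 4*22e9/3 = 59333333333.33 Pa
Then divide by density:
59333333333.33 / 2782 = 21327582.0752 Pa/(kg/m^3)
Take the square root:
Vp = sqrt(21327582.0752) = 4618.18 m/s

4618.18


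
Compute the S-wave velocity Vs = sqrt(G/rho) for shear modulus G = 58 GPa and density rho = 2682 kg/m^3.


Convert G to Pa: G = 58e9 Pa
Compute G/rho = 58e9 / 2682 = 21625652.4981
Vs = sqrt(21625652.4981) = 4650.34 m/s

4650.34


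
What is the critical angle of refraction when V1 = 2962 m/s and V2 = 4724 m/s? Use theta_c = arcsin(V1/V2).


V1/V2 = 2962/4724 = 0.627011
theta_c = arcsin(0.627011) = 38.8299 degrees

38.8299


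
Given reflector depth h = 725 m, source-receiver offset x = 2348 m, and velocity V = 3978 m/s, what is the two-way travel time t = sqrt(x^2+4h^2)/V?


x^2 + 4h^2 = 2348^2 + 4*725^2 = 5513104 + 2102500 = 7615604
sqrt(7615604) = 2759.6384
t = 2759.6384 / 3978 = 0.6937 s

0.6937


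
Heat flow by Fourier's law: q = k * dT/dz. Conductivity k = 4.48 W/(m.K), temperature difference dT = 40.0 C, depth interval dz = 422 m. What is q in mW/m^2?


q = k * dT / dz * 1000
= 4.48 * 40.0 / 422 * 1000
= 0.424645 * 1000
= 424.6445 mW/m^2

424.6445


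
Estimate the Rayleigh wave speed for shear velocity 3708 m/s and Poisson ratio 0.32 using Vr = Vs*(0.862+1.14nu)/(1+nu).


Numerator factor = 0.862 + 1.14*0.32 = 1.2268
Denominator = 1 + 0.32 = 1.32
Vr = 3708 * 1.2268 / 1.32 = 3446.19 m/s

3446.19


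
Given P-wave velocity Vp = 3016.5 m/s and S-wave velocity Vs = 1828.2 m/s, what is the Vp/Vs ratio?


Vp/Vs = 3016.5 / 1828.2
= 1.65

1.65


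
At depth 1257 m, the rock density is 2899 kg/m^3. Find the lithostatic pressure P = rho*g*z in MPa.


P = rho * g * z / 1e6
= 2899 * 9.81 * 1257 / 1e6
= 35748061.83 / 1e6
= 35.7481 MPa

35.7481


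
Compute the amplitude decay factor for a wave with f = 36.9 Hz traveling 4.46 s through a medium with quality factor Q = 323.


pi*f*t/Q = pi*36.9*4.46/323 = 1.600695
A/A0 = exp(-1.600695) = 0.201756

0.201756


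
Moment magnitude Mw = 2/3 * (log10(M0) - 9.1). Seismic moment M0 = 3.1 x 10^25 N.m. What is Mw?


log10(M0) = log10(3.1 x 10^25) = 25.4914
Mw = 2/3 * (25.4914 - 9.1)
= 2/3 * 16.3914
= 10.93

10.93


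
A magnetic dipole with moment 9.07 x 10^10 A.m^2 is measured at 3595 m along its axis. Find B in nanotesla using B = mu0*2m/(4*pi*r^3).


m = 9.07 x 10^10 = 90700000000 A.m^2
2m = 181400000000 A.m^2
r^3 = 3595^3 = 46461869875
B = (4pi*10^-7) * 181400000000 / (4*pi * 46461869875) * 1e9
= 227953.962944 / 583857076285.38 * 1e9
= 390.4277 nT

390.4277


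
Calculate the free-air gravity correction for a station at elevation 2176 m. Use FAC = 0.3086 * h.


FAC = 0.3086 * h
= 0.3086 * 2176
= 671.5136 mGal

671.5136


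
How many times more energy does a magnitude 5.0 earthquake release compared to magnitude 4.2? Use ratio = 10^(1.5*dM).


M2 - M1 = 5.0 - 4.2 = 0.8
1.5 * 0.8 = 1.2
ratio = 10^1.2 = 15.85

15.85


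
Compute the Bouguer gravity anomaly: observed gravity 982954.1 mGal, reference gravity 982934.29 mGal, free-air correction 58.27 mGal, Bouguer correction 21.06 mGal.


BA = g_obs - g_ref + FAC - BC
= 982954.1 - 982934.29 + 58.27 - 21.06
= 57.02 mGal

57.02


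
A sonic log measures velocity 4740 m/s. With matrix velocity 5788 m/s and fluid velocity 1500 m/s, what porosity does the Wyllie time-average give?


1/V - 1/Vm = 1/4740 - 1/5788 = 3.82e-05
1/Vf - 1/Vm = 1/1500 - 1/5788 = 0.0004939
phi = 3.82e-05 / 0.0004939 = 0.0773

0.0773


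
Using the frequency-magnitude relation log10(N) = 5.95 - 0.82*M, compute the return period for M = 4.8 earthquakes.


log10(N) = 5.95 - 0.82*4.8 = 2.014
N = 10^2.014 = 103.276141
T = 1/N = 1/103.276141 = 0.0097 years

0.0097


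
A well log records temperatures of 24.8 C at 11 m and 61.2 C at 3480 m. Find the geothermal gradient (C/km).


dT = 61.2 - 24.8 = 36.4 C
dz = 3480 - 11 = 3469 m
gradient = dT/dz * 1000 = 36.4/3469 * 1000 = 10.4929 C/km

10.4929


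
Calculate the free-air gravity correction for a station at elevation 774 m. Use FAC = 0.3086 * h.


FAC = 0.3086 * h
= 0.3086 * 774
= 238.8564 mGal

238.8564


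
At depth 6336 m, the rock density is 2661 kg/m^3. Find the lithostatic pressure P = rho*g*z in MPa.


P = rho * g * z / 1e6
= 2661 * 9.81 * 6336 / 1e6
= 165397541.76 / 1e6
= 165.3975 MPa

165.3975


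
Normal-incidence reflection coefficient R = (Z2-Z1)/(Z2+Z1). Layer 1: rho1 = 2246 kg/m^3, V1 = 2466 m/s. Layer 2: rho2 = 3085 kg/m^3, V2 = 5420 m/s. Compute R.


Z1 = 2246 * 2466 = 5538636
Z2 = 3085 * 5420 = 16720700
R = (16720700 - 5538636) / (16720700 + 5538636) = 11182064 / 22259336 = 0.5024

0.5024


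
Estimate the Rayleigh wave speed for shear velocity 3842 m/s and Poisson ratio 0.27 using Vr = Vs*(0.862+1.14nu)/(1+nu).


Numerator factor = 0.862 + 1.14*0.27 = 1.1698
Denominator = 1 + 0.27 = 1.27
Vr = 3842 * 1.1698 / 1.27 = 3538.88 m/s

3538.88


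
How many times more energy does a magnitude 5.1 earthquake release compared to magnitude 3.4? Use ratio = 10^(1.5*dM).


M2 - M1 = 5.1 - 3.4 = 1.7
1.5 * 1.7 = 2.55
ratio = 10^2.55 = 354.81

354.81


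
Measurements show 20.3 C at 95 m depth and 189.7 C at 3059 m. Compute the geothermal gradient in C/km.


dT = 189.7 - 20.3 = 169.4 C
dz = 3059 - 95 = 2964 m
gradient = dT/dz * 1000 = 169.4/2964 * 1000 = 57.1525 C/km

57.1525


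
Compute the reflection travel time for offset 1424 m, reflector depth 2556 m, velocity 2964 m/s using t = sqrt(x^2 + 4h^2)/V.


x^2 + 4h^2 = 1424^2 + 4*2556^2 = 2027776 + 26132544 = 28160320
sqrt(28160320) = 5306.6298
t = 5306.6298 / 2964 = 1.7904 s

1.7904


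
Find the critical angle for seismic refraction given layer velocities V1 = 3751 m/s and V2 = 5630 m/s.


V1/V2 = 3751/5630 = 0.666252
theta_c = arcsin(0.666252) = 41.7785 degrees

41.7785


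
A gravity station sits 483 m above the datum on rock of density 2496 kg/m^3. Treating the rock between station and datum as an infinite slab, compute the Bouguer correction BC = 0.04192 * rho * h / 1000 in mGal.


BC = 0.04192 * rho * h / 1000
= 0.04192 * 2496 * 483 / 1000
= 50.5374 mGal

50.5374


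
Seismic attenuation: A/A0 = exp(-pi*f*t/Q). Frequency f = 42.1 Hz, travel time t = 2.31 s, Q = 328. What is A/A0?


pi*f*t/Q = pi*42.1*2.31/328 = 0.931473
A/A0 = exp(-0.931473) = 0.393973

0.393973


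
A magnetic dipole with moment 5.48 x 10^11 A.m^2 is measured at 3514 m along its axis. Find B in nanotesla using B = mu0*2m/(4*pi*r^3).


m = 5.48 x 10^11 = 548000000000 A.m^2
2m = 1096000000000 A.m^2
r^3 = 3514^3 = 43391560744
B = (4pi*10^-7) * 1096000000000 / (4*pi * 43391560744) * 1e9
= 1377274.219334 / 545274433844.58 * 1e9
= 2525.8368 nT

2525.8368


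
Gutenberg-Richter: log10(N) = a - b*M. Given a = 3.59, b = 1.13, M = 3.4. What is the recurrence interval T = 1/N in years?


log10(N) = 3.59 - 1.13*3.4 = -0.252
N = 10^-0.252 = 0.559758
T = 1/N = 1/0.559758 = 1.7865 years

1.7865


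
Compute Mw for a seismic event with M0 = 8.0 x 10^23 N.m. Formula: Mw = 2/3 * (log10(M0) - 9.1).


log10(M0) = log10(8.0 x 10^23) = 23.9031
Mw = 2/3 * (23.9031 - 9.1)
= 2/3 * 14.8031
= 9.87

9.87


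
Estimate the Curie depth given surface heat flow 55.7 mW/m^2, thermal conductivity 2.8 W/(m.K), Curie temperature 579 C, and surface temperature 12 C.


T_Curie - T_surf = 579 - 12 = 567 C
Convert q to W/m^2: 55.7 mW/m^2 = 0.0557 W/m^2
d = 567 * 2.8 / 0.0557 = 28502.69 m

28502.69


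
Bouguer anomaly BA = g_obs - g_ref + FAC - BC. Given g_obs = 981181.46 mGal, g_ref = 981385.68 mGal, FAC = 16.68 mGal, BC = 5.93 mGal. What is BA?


BA = g_obs - g_ref + FAC - BC
= 981181.46 - 981385.68 + 16.68 - 5.93
= -193.47 mGal

-193.47


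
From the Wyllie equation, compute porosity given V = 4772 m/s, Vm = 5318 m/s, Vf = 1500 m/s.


1/V - 1/Vm = 1/4772 - 1/5318 = 2.152e-05
1/Vf - 1/Vm = 1/1500 - 1/5318 = 0.00047863
phi = 2.152e-05 / 0.00047863 = 0.045

0.045


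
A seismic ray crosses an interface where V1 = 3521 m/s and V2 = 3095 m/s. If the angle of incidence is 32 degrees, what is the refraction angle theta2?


sin(theta1) = sin(32 deg) = 0.529919
sin(theta2) = V2/V1 * sin(theta1) = 3095/3521 * 0.529919 = 0.465805
theta2 = arcsin(0.465805) = 27.7623 degrees

27.7623


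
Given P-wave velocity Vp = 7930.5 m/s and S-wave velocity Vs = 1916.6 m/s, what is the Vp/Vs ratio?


Vp/Vs = 7930.5 / 1916.6
= 4.1378

4.1378


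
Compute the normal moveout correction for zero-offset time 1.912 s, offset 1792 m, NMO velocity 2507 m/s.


x/Vnmo = 1792/2507 = 0.714799
(x/Vnmo)^2 = 0.510937
t0^2 = 3.655744
sqrt(3.655744 + 0.510937) = 2.041245
dt = 2.041245 - 1.912 = 0.129245

0.129245


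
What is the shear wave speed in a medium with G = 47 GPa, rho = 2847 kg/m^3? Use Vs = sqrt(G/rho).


Convert G to Pa: G = 47e9 Pa
Compute G/rho = 47e9 / 2847 = 16508605.5497
Vs = sqrt(16508605.5497) = 4063.08 m/s

4063.08


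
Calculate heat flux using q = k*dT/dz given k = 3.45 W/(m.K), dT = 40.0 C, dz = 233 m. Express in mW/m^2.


q = k * dT / dz * 1000
= 3.45 * 40.0 / 233 * 1000
= 0.592275 * 1000
= 592.2747 mW/m^2

592.2747


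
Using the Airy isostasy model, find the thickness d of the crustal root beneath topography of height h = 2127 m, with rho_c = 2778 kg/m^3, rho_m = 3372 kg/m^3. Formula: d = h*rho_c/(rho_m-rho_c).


rho_m - rho_c = 3372 - 2778 = 594
d = 2127 * 2778 / 594
= 5908806 / 594
= 9947.48 m

9947.48


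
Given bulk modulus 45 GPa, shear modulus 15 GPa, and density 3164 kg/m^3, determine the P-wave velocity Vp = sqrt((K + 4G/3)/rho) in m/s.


First compute the effective modulus:
K + 4G/3 = 45e9 + 4*15e9/3 = 65000000000.0 Pa
Then divide by density:
65000000000.0 / 3164 = 20543615.6764 Pa/(kg/m^3)
Take the square root:
Vp = sqrt(20543615.6764) = 4532.51 m/s

4532.51


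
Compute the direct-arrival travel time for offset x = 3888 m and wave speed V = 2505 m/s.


t = x / V
= 3888 / 2505
= 1.5521 s

1.5521


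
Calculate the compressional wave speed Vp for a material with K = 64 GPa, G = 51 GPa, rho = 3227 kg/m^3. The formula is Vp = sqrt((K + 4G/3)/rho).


First compute the effective modulus:
K + 4G/3 = 64e9 + 4*51e9/3 = 132000000000.0 Pa
Then divide by density:
132000000000.0 / 3227 = 40904865.1999 Pa/(kg/m^3)
Take the square root:
Vp = sqrt(40904865.1999) = 6395.69 m/s

6395.69


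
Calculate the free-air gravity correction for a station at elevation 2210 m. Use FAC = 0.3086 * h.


FAC = 0.3086 * h
= 0.3086 * 2210
= 682.006 mGal

682.006


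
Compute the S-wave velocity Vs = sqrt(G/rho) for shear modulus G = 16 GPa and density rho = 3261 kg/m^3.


Convert G to Pa: G = 16e9 Pa
Compute G/rho = 16e9 / 3261 = 4906470.4079
Vs = sqrt(4906470.4079) = 2215.06 m/s

2215.06


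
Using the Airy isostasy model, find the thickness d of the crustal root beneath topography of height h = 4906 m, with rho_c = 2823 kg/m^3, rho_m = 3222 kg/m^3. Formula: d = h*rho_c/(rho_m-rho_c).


rho_m - rho_c = 3222 - 2823 = 399
d = 4906 * 2823 / 399
= 13849638 / 399
= 34710.87 m

34710.87


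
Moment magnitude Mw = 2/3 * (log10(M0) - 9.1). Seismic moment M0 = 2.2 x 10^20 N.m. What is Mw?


log10(M0) = log10(2.2 x 10^20) = 20.3424
Mw = 2/3 * (20.3424 - 9.1)
= 2/3 * 11.2424
= 7.49

7.49


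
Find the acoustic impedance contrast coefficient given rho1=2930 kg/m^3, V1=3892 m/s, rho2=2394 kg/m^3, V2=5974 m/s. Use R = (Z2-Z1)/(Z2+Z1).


Z1 = 2930 * 3892 = 11403560
Z2 = 2394 * 5974 = 14301756
R = (14301756 - 11403560) / (14301756 + 11403560) = 2898196 / 25705316 = 0.1127

0.1127


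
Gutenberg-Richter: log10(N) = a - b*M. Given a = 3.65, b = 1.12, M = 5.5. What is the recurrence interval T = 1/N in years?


log10(N) = 3.65 - 1.12*5.5 = -2.51
N = 10^-2.51 = 0.00309
T = 1/N = 1/0.00309 = 323.5937 years

323.5937


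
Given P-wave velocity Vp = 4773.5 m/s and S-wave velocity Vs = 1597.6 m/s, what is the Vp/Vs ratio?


Vp/Vs = 4773.5 / 1597.6
= 2.9879

2.9879


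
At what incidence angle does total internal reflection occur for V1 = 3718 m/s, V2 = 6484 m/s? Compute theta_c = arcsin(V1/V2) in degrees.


V1/V2 = 3718/6484 = 0.573411
theta_c = arcsin(0.573411) = 34.9885 degrees

34.9885


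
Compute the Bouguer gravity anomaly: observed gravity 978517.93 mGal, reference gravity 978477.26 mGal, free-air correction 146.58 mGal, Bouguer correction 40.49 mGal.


BA = g_obs - g_ref + FAC - BC
= 978517.93 - 978477.26 + 146.58 - 40.49
= 146.76 mGal

146.76


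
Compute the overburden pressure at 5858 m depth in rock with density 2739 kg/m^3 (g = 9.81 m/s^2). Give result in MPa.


P = rho * g * z / 1e6
= 2739 * 9.81 * 5858 / 1e6
= 157402058.22 / 1e6
= 157.4021 MPa

157.4021


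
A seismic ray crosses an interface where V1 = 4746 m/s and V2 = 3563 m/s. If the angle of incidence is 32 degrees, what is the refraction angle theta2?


sin(theta1) = sin(32 deg) = 0.529919
sin(theta2) = V2/V1 * sin(theta1) = 3563/4746 * 0.529919 = 0.39783
theta2 = arcsin(0.39783) = 23.4426 degrees

23.4426


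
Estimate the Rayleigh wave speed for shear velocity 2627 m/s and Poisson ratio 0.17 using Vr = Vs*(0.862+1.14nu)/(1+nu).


Numerator factor = 0.862 + 1.14*0.17 = 1.0558
Denominator = 1 + 0.17 = 1.17
Vr = 2627 * 1.0558 / 1.17 = 2370.59 m/s

2370.59


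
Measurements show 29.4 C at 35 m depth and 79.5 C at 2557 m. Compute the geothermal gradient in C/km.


dT = 79.5 - 29.4 = 50.1 C
dz = 2557 - 35 = 2522 m
gradient = dT/dz * 1000 = 50.1/2522 * 1000 = 19.8652 C/km

19.8652


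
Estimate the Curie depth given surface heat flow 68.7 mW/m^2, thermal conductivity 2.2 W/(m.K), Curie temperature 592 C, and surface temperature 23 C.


T_Curie - T_surf = 592 - 23 = 569 C
Convert q to W/m^2: 68.7 mW/m^2 = 0.0687 W/m^2
d = 569 * 2.2 / 0.0687 = 18221.25 m

18221.25


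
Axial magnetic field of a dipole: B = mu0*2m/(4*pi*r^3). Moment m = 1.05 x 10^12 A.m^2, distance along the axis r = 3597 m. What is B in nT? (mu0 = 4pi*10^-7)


m = 1.05 x 10^12 = 1050000000000 A.m^2
2m = 2100000000000 A.m^2
r^3 = 3597^3 = 46539457173
B = (4pi*10^-7) * 2100000000000 / (4*pi * 46539457173) * 1e9
= 2638937.829015 / 584832067027.01 * 1e9
= 4512.3002 nT

4512.3002


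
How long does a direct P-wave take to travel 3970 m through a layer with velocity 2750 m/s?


t = x / V
= 3970 / 2750
= 1.4436 s

1.4436


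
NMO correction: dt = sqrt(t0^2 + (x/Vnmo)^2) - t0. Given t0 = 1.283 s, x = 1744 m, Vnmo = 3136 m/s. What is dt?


x/Vnmo = 1744/3136 = 0.556122
(x/Vnmo)^2 = 0.309272
t0^2 = 1.646089
sqrt(1.646089 + 0.309272) = 1.398342
dt = 1.398342 - 1.283 = 0.115342

0.115342


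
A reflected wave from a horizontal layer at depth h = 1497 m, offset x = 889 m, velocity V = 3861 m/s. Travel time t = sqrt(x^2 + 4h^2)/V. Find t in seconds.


x^2 + 4h^2 = 889^2 + 4*1497^2 = 790321 + 8964036 = 9754357
sqrt(9754357) = 3123.1966
t = 3123.1966 / 3861 = 0.8089 s

0.8089


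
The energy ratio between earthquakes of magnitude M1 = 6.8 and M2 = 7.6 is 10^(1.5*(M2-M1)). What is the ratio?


M2 - M1 = 7.6 - 6.8 = 0.8
1.5 * 0.8 = 1.2
ratio = 10^1.2 = 15.85

15.85


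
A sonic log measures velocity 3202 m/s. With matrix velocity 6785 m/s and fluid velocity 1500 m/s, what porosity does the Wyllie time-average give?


1/V - 1/Vm = 1/3202 - 1/6785 = 0.00016492
1/Vf - 1/Vm = 1/1500 - 1/6785 = 0.00051928
phi = 0.00016492 / 0.00051928 = 0.3176

0.3176


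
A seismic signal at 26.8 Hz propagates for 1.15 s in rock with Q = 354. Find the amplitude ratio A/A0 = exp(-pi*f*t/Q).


pi*f*t/Q = pi*26.8*1.15/354 = 0.273514
A/A0 = exp(-0.273514) = 0.760702

0.760702
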